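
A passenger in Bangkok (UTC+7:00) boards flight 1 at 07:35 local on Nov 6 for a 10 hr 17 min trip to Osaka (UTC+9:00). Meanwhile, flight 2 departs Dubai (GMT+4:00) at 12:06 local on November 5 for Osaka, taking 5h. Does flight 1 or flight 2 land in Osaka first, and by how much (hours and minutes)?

Flight 1 in UTC: 07:35 − 7:00 = 00:35 on Nov 6.
+10 hours and 17 minutes → arrive 10:52 UTC on Nov 6.
Flight 2 in UTC: 12:06 − 4:00 = 08:06 on Nov 5.
+5 hours → arrive 13:06 UTC on Nov 5.
Flight 2 lands earlier by 21 hours 46 minutes.

the second, by 21 hours 46 minutes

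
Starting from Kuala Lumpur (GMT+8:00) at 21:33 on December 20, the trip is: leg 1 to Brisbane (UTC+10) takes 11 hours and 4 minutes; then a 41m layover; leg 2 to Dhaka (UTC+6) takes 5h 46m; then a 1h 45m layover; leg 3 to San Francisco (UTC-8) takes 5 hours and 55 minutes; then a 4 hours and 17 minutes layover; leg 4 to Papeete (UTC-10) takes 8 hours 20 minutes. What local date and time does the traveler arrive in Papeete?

17:21 on December 21

Convert departure to UTC: 21:33 − 8:00 = 13:33 UTC on Dec 20.
Add 11 hours 4 minutes leg 1 → 00:37 UTC (Dec 21).
Add 41 minutes layover in Brisbane → 01:18 UTC.
Add 5 hours and 46 minutes leg 2 → 07:04 UTC.
Add 1 hour 45 minutes layover in Dhaka → 08:49 UTC.
Add 5 hours and 55 minutes leg 3 → 14:44 UTC.
Add 4 hours and 17 minutes layover in San Francisco → 19:01 UTC.
Add 8 hours 20 minutes leg 4 → 03:21 UTC (Dec 22).
Papeete is UTC−10:00, so local arrival = 03:21 − 10:00 = 17:21 on Dec 21.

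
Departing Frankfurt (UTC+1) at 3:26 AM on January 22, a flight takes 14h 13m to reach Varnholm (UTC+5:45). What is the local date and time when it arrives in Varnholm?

10:24 PM on Jan 22

Convert departure to UTC: 3:26 AM − 1:00 = 2:26 AM UTC on Jan 22.
Add 14 hours 13 minutes travel time → 4:39 PM UTC.
Varnholm is UTC+5:45, so local arrival = 4:39 PM + 5:45 = 10:24 PM on Jan 22.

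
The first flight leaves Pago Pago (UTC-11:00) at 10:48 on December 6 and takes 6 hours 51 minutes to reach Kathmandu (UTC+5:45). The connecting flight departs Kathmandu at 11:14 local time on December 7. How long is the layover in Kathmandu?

Convert departure to UTC: 10:48 + 11:00 = 21:48 UTC on Dec 6.
Add 6 hours 51 minutes flight time → 04:39 UTC (Dec 7).
Kathmandu is UTC+5:45, so local arrival = 04:39 + 5:45 = 10:24 on Dec 7.
Layover = 11:14 − 10:24 = 50 minutes.

50 minutes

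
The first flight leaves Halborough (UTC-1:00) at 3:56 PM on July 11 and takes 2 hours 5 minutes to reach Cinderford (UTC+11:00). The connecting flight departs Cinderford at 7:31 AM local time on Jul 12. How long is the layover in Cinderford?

1 hour 30 minutes

Convert departure to UTC: 3:56 PM + 1:00 = 4:56 PM UTC on Jul 11.
Add 2 hours 5 minutes flight time → 7:01 PM UTC.
Cinderford is UTC+11:00, so local arrival = 7:01 PM + 11:00 = 6:01 AM on Jul 12.
Layover = 7:31 AM − 6:01 AM = 1 hour 30 minutes.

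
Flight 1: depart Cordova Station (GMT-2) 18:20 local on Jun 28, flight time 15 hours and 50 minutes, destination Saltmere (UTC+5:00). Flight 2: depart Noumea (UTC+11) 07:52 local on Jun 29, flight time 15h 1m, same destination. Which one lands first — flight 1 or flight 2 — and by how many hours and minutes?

the second, by 17 minutes

Flight 1 in UTC: 18:20 + 2:00 = 20:20 on Jun 28.
+15 hours 50 minutes → arrive 12:10 UTC on Jun 29.
Flight 2 in UTC: 07:52 − 11:00 = 20:52 on Jun 28.
+15 hours and 1 minute → arrive 11:53 UTC on Jun 29.
Flight 2 lands earlier by 17 minutes.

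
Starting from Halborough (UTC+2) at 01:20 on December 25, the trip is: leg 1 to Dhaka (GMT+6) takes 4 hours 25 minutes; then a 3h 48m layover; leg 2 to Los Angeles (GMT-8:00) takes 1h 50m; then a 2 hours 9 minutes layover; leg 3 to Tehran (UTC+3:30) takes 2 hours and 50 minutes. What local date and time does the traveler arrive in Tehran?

17:52 on December 25

Convert departure to UTC: 01:20 − 2:00 = 23:20 UTC on Dec 24.
Add 4 hours and 25 minutes leg 1 → 03:45 UTC (Dec 25).
Add 3 hours and 48 minutes layover in Dhaka → 07:33 UTC.
Add 1 hour and 50 minutes leg 2 → 09:23 UTC.
Add 2 hours 9 minutes layover in Los Angeles → 11:32 UTC.
Add 2 hours and 50 minutes leg 3 → 14:22 UTC.
Tehran is UTC+3:30, so local arrival = 14:22 + 3:30 = 17:52 on Dec 25.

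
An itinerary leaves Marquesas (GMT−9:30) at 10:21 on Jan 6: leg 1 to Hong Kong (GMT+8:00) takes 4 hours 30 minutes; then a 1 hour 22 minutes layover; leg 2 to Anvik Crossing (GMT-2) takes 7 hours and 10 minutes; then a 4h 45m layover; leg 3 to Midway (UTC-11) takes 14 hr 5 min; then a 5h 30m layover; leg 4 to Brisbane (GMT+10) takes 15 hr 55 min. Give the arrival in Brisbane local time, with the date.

Convert departure to UTC: 10:21 + 9:30 = 19:51 UTC on Jan 6.
Add 4 hours and 30 minutes leg 1 → 00:21 UTC (Jan 7).
Add 1 hour 22 minutes layover in Hong Kong → 01:43 UTC.
Add 7 hours and 10 minutes leg 2 → 08:53 UTC.
Add 4 hours 45 minutes layover in Anvik Crossing → 13:38 UTC.
Add 14 hours 5 minutes leg 3 → 03:43 UTC (Jan 8).
Add 5 hours and 30 minutes layover in Midway → 09:13 UTC.
Add 15 hours and 55 minutes leg 4 → 01:08 UTC (Jan 9).
Brisbane is UTC+10:00, so local arrival = 01:08 + 10:00 = 11:08 on Jan 9.

11:08 on January 9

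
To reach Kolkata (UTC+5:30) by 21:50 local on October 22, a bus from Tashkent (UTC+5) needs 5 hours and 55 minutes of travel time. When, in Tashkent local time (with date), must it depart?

15:25 on Oct 22

Target arrival in UTC: 21:50 − 5:30 = 16:20 on Oct 22.
Subtract 5 hours and 55 minutes → departure 10:25 UTC on Oct 22.
Tashkent is UTC+5:00: 10:25 + 5:00 = 15:25 on Oct 22.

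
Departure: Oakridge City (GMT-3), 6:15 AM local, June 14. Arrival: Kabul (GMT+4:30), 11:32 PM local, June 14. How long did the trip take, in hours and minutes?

Kabul is 7:30 ahead of Oakridge City.
Clock-face elapsed time (ignoring zones) is 17 hours 17 minutes.
Actual elapsed = 17 hours 17 minutes − 7:30 = 9 hours 47 minutes.

9 hours 47 minutes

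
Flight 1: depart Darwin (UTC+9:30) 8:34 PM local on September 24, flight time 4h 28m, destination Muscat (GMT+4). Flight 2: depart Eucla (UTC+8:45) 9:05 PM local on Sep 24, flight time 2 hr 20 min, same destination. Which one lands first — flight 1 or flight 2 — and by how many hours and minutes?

Flight 1 in UTC: 8:34 PM − 9:30 = 11:04 AM on Sep 24.
+4 hours 28 minutes → arrive 3:32 PM UTC on Sep 24.
Flight 2 in UTC: 9:05 PM − 8:45 = 12:20 PM on Sep 24.
+2 hours and 20 minutes → arrive 2:40 PM UTC on Sep 24.
Flight 2 lands earlier by 52 minutes.

the second, by 52 minutes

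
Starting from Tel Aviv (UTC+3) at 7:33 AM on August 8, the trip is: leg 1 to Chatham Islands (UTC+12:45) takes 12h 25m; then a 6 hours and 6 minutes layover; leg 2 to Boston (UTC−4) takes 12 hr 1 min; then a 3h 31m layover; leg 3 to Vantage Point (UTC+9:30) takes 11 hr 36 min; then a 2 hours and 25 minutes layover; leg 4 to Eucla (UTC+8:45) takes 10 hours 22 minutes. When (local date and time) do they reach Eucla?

11:44 PM on August 10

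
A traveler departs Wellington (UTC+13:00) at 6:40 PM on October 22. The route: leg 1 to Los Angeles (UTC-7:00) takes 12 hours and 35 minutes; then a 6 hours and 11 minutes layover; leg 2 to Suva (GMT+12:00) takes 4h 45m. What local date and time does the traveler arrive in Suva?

Convert departure to UTC: 6:40 PM − 13:00 = 5:40 AM UTC on Oct 22.
Add 12 hours 35 minutes leg 1 → 6:15 PM UTC.
Add 6 hours 11 minutes layover in Los Angeles → 12:26 AM UTC (Oct 23).
Add 4 hours and 45 minutes leg 2 → 5:11 AM UTC.
Suva is UTC+12:00, so local arrival = 5:11 AM + 12:00 = 5:11 PM on Oct 23.

5:11 PM on October 23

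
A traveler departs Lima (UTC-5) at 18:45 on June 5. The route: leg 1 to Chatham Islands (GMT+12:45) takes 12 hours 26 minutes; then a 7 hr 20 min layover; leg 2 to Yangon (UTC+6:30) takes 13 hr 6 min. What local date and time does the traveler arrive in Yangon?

15:07 on June 7

Convert departure to UTC: 18:45 + 5:00 = 23:45 UTC on Jun 5.
Add 12 hours 26 minutes leg 1 → 12:11 UTC (Jun 6).
Add 7 hours and 20 minutes layover in Chatham Islands → 19:31 UTC.
Add 13 hours 6 minutes leg 2 → 08:37 UTC (Jun 7).
Yangon is UTC+6:30, so local arrival = 08:37 + 6:30 = 15:07 on Jun 7.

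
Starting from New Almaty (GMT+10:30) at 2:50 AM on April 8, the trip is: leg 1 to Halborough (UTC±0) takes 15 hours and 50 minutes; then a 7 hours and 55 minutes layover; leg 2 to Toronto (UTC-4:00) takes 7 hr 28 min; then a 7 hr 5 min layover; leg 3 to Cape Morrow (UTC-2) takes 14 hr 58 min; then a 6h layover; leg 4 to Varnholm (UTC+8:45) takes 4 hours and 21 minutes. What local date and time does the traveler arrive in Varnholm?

Convert departure to UTC: 2:50 AM − 10:30 = 4:20 PM UTC on Apr 7.
Add 15 hours and 50 minutes leg 1 → 8:10 AM UTC (Apr 8).
Add 7 hours 55 minutes layover in Halborough → 4:05 PM UTC.
Add 7 hours 28 minutes leg 2 → 11:33 PM UTC.
Add 7 hours and 5 minutes layover in Toronto → 6:38 AM UTC (Apr 9).
Add 14 hours and 58 minutes leg 3 → 9:36 PM UTC.
Add 6 hours layover in Cape Morrow → 3:36 AM UTC (Apr 10).
Add 4 hours and 21 minutes leg 4 → 7:57 AM UTC.
Varnholm is UTC+8:45, so local arrival = 7:57 AM + 8:45 = 4:42 PM on Apr 10.

4:42 PM on Apr 10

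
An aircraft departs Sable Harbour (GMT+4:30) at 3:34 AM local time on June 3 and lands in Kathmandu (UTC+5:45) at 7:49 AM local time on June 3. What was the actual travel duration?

3 hours

Departure in UTC: 3:34 AM − 4:30 = 11:04 PM on Jun 2.
Arrival in UTC: 7:49 AM − 5:45 = 2:04 AM on Jun 3.
Elapsed = 2:04 AM − 11:04 PM (+1 day) = 3 hours.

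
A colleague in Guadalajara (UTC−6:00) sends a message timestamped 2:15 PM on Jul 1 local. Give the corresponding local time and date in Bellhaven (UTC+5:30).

In UTC: 2:15 PM + 6:00 = 8:15 PM on Jul 1.
Bellhaven is UTC+5:30: 8:15 PM + 5:30 = 1:45 AM on Jul 2.

1:45 AM on July 2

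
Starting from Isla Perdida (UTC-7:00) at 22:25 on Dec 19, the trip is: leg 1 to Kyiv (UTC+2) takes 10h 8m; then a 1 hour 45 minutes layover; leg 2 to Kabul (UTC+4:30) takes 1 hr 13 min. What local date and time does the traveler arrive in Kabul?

23:01 on December 20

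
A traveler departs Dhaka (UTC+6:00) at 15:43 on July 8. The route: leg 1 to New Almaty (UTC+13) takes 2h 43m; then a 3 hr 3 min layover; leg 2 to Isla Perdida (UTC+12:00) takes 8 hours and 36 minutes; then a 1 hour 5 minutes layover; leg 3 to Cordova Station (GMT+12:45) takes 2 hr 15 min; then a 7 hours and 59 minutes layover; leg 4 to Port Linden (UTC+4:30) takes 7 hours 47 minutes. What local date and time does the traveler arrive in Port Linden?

Convert departure to UTC: 15:43 − 6:00 = 09:43 UTC on Jul 8.
Add 2 hours and 43 minutes leg 1 → 12:26 UTC.
Add 3 hours and 3 minutes layover in New Almaty → 15:29 UTC.
Add 8 hours 36 minutes leg 2 → 00:05 UTC (Jul 9).
Add 1 hour 5 minutes layover in Isla Perdida → 01:10 UTC.
Add 2 hours and 15 minutes leg 3 → 03:25 UTC.
Add 7 hours and 59 minutes layover in Cordova Station → 11:24 UTC.
Add 7 hours 47 minutes leg 4 → 19:11 UTC.
Port Linden is UTC+4:30, so local arrival = 19:11 + 4:30 = 23:41 on Jul 9.

23:41 on July 9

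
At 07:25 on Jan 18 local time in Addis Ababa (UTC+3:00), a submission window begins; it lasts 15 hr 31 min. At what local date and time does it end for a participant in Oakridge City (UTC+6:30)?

Convert start to UTC: 07:25 − 3:00 = 04:25 UTC on Jan 18.
Add 15 hours and 31 minutes duration → 19:56 UTC.
Oakridge City is UTC+6:30, so local end time = 19:56 + 6:30 = 02:26 on Jan 19.

02:26 on January 19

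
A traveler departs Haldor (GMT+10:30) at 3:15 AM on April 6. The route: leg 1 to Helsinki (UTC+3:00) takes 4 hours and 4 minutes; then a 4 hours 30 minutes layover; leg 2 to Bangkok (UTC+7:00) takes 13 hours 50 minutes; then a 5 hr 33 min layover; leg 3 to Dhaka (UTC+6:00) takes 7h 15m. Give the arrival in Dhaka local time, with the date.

9:57 AM on April 7

Convert departure to UTC: 3:15 AM − 10:30 = 4:45 PM UTC on Apr 5.
Add 4 hours and 4 minutes leg 1 → 8:49 PM UTC.
Add 4 hours and 30 minutes layover in Helsinki → 1:19 AM UTC (Apr 6).
Add 13 hours and 50 minutes leg 2 → 3:09 PM UTC.
Add 5 hours and 33 minutes layover in Bangkok → 8:42 PM UTC.
Add 7 hours and 15 minutes leg 3 → 3:57 AM UTC (Apr 7).
Dhaka is UTC+6:00, so local arrival = 3:57 AM + 6:00 = 9:57 AM on Apr 7.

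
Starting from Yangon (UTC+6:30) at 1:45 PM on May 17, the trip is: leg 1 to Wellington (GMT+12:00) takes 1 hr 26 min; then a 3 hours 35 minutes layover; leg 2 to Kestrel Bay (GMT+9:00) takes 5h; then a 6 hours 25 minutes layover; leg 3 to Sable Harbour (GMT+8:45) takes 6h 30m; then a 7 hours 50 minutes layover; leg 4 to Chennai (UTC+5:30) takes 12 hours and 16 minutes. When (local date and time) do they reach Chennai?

7:47 AM on May 19

Convert departure to UTC: 1:45 PM − 6:30 = 7:15 AM UTC on May 17.
Add 1 hour 26 minutes leg 1 → 8:41 AM UTC.
Add 3 hours and 35 minutes layover in Wellington → 12:16 PM UTC.
Add 5 hours leg 2 → 5:16 PM UTC.
Add 6 hours 25 minutes layover in Kestrel Bay → 11:41 PM UTC.
Add 6 hours and 30 minutes leg 3 → 6:11 AM UTC (May 18).
Add 7 hours 50 minutes layover in Sable Harbour → 2:01 PM UTC.
Add 12 hours and 16 minutes leg 4 → 2:17 AM UTC (May 19).
Chennai is UTC+5:30, so local arrival = 2:17 AM + 5:30 = 7:47 AM on May 19.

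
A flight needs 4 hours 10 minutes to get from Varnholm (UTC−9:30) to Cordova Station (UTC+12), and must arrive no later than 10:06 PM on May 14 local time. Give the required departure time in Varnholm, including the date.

Target arrival in UTC: 10:06 PM − 12:00 = 10:06 AM on May 14.
Subtract 4 hours 10 minutes → departure 5:56 AM UTC on May 14.
Varnholm is UTC−9:30: 5:56 AM − 9:30 = 8:26 PM on May 13.

8:26 PM on May 13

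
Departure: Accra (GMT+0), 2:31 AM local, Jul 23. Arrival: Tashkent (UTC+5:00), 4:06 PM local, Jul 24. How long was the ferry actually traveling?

Tashkent is 5:00 ahead of Accra.
Clock-face elapsed time (ignoring zones) is 37 hours 35 minutes.
Actual elapsed = 37 hours 35 minutes − 5:00 = 32 hours 35 minutes.

32 hours 35 minutes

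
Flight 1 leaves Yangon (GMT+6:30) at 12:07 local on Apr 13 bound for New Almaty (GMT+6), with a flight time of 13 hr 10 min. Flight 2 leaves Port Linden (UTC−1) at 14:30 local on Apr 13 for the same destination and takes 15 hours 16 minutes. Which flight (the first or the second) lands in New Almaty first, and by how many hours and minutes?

the first, by 11 hours 59 minutes

Flight 1 in UTC: 12:07 − 6:30 = 05:37 on Apr 13.
+13 hours 10 minutes → arrive 18:47 UTC on Apr 13.
Flight 2 in UTC: 14:30 + 1:00 = 15:30 on Apr 13.
+15 hours and 16 minutes → arrive 06:46 UTC on Apr 14.
Flight 1 lands earlier by 11 hours 59 minutes.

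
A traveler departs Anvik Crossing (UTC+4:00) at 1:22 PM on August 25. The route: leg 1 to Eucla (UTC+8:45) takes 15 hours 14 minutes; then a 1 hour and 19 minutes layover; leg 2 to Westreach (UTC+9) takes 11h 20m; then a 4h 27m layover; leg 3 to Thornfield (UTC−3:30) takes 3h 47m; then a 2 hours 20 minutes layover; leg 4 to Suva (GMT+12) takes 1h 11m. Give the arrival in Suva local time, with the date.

1:00 PM on August 27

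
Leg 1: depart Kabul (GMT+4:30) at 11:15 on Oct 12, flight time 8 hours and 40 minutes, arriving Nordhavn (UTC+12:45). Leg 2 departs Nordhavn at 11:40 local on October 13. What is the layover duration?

Convert departure to UTC: 11:15 − 4:30 = 06:45 UTC on Oct 12.
Add 8 hours and 40 minutes flight time → 15:25 UTC.
Nordhavn is UTC+12:45, so local arrival = 15:25 + 12:45 = 04:10 on Oct 13.
Layover = 11:40 − 04:10 = 7 hours 30 minutes.

7 hours 30 minutes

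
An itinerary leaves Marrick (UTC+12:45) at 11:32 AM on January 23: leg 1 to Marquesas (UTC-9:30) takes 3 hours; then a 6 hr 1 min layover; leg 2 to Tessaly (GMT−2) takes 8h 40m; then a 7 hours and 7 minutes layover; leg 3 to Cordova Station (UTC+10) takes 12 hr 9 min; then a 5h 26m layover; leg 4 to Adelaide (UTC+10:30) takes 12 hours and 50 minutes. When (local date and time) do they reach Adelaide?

Convert departure to UTC: 11:32 AM − 12:45 = 10:47 PM UTC on Jan 22.
Add 3 hours leg 1 → 1:47 AM UTC (Jan 23).
Add 6 hours and 1 minute layover in Marquesas → 7:48 AM UTC.
Add 8 hours and 40 minutes leg 2 → 4:28 PM UTC.
Add 7 hours and 7 minutes layover in Tessaly → 11:35 PM UTC.
Add 12 hours 9 minutes leg 3 → 11:44 AM UTC (Jan 24).
Add 5 hours 26 minutes layover in Cordova Station → 5:10 PM UTC.
Add 12 hours and 50 minutes leg 4 → 6:00 AM UTC (Jan 25).
Adelaide is UTC+10:30, so local arrival = 6:00 AM + 10:30 = 4:30 PM on Jan 25.

4:30 PM on January 25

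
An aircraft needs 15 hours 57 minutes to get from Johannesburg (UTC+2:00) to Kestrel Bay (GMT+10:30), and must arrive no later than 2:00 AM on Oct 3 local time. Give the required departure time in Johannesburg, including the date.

1:33 AM on October 2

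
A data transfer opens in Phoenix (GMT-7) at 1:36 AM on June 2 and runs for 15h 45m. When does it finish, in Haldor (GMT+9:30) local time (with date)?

9:51 AM on June 3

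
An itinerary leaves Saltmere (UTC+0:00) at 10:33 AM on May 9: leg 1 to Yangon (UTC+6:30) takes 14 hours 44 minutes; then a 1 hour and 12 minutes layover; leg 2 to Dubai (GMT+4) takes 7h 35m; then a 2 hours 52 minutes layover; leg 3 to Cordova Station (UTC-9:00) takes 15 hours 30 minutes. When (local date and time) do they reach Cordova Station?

7:26 PM on May 10

Saltmere is at UTC+0, so departure is already 10:33 AM UTC on May 9.
Add 14 hours and 44 minutes leg 1 → 1:17 AM UTC (May 10).
Add 1 hour and 12 minutes layover in Yangon → 2:29 AM UTC.
Add 7 hours 35 minutes leg 2 → 10:04 AM UTC.
Add 2 hours and 52 minutes layover in Dubai → 12:56 PM UTC.
Add 15 hours 30 minutes leg 3 → 4:26 AM UTC (May 11).
Cordova Station is UTC−9:00, so local arrival = 4:26 AM − 9:00 = 7:26 PM on May 10.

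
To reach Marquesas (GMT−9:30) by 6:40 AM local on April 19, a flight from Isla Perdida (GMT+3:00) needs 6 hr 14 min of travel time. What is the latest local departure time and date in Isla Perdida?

12:56 PM on Apr 19

Target arrival in UTC: 6:40 AM + 9:30 = 4:10 PM on Apr 19.
Subtract 6 hours and 14 minutes → departure 9:56 AM UTC on Apr 19.
Isla Perdida is UTC+3:00: 9:56 AM + 3:00 = 12:56 PM on Apr 19.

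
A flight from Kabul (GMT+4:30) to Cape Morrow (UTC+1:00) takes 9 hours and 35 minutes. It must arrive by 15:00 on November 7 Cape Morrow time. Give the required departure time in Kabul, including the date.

Target arrival in UTC: 15:00 − 1:00 = 14:00 on Nov 7.
Subtract 9 hours 35 minutes → departure 04:25 UTC on Nov 7.
Kabul is UTC+4:30: 04:25 + 4:30 = 08:55 on Nov 7.

08:55 on November 7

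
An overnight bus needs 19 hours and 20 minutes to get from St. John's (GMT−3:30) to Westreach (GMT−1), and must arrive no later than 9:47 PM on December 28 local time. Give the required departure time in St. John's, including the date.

11:57 PM on December 27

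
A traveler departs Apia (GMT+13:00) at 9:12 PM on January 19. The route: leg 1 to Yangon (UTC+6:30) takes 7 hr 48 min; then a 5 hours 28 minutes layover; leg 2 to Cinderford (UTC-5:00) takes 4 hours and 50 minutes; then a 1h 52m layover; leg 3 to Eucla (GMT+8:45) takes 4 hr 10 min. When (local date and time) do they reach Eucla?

Convert departure to UTC: 9:12 PM − 13:00 = 8:12 AM UTC on Jan 19.
Add 7 hours and 48 minutes leg 1 → 4:00 PM UTC.
Add 5 hours 28 minutes layover in Yangon → 9:28 PM UTC.
Add 4 hours 50 minutes leg 2 → 2:18 AM UTC (Jan 20).
Add 1 hour 52 minutes layover in Cinderford → 4:10 AM UTC.
Add 4 hours 10 minutes leg 3 → 8:20 AM UTC.
Eucla is UTC+8:45, so local arrival = 8:20 AM + 8:45 = 5:05 PM on Jan 20.

5:05 PM on January 20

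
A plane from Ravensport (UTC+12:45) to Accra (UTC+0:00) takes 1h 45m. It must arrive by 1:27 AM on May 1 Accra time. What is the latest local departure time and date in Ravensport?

Target arrival is already UTC: 1:27 AM on May 1.
Subtract 1 hour 45 minutes → departure 11:42 PM UTC on Apr 30.
Ravensport is UTC+12:45: 11:42 PM + 12:45 = 12:27 PM on May 1.

12:27 PM on May 1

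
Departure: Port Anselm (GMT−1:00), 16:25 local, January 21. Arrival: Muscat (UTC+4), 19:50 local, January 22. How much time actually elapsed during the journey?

Departure in UTC: 16:25 + 1:00 = 17:25 on Jan 21.
Arrival in UTC: 19:50 − 4:00 = 15:50 on Jan 22.
Elapsed = 15:50 − 17:25 (+1 day) = 22 hours 25 minutes.

22 hours 25 minutes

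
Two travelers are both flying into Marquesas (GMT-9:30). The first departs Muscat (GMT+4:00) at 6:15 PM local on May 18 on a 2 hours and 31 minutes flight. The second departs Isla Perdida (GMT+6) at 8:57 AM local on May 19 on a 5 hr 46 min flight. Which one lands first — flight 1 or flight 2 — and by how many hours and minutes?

the first, by 15 hours 57 minutes

Flight 1 in UTC: 6:15 PM − 4:00 = 2:15 PM on May 18.
+2 hours 31 minutes → arrive 4:46 PM UTC on May 18.
Flight 2 in UTC: 8:57 AM − 6:00 = 2:57 AM on May 19.
+5 hours and 46 minutes → arrive 8:43 AM UTC on May 19.
Flight 1 lands earlier by 15 hours 57 minutes.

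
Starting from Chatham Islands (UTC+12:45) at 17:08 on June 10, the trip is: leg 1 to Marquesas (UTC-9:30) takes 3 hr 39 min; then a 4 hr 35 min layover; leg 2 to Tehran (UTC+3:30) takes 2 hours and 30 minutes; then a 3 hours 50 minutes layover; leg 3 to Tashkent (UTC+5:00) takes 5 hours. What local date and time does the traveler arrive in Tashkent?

04:57 on Jun 11

Convert departure to UTC: 17:08 − 12:45 = 04:23 UTC on Jun 10.
Add 3 hours and 39 minutes leg 1 → 08:02 UTC.
Add 4 hours and 35 minutes layover in Marquesas → 12:37 UTC.
Add 2 hours and 30 minutes leg 2 → 15:07 UTC.
Add 3 hours and 50 minutes layover in Tehran → 18:57 UTC.
Add 5 hours leg 3 → 23:57 UTC.
Tashkent is UTC+5:00, so local arrival = 23:57 + 5:00 = 04:57 on Jun 11.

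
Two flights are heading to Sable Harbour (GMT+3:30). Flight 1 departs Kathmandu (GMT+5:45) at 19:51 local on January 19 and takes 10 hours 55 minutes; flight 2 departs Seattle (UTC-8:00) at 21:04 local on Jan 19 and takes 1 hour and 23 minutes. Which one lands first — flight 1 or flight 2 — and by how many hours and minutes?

the first, by 5 hours 26 minutes

Flight 1 in UTC: 19:51 − 5:45 = 14:06 on Jan 19.
+10 hours and 55 minutes → arrive 01:01 UTC on Jan 20.
Flight 2 in UTC: 21:04 + 8:00 = 05:04 on Jan 20.
+1 hour and 23 minutes → arrive 06:27 UTC on Jan 20.
Flight 1 lands earlier by 5 hours 26 minutes.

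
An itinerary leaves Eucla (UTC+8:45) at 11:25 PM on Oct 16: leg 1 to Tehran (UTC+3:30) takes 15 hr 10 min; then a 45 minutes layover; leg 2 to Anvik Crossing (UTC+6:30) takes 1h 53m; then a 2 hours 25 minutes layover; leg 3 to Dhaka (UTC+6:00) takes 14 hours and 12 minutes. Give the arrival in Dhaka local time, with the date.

Convert departure to UTC: 11:25 PM − 8:45 = 2:40 PM UTC on Oct 16.
Add 15 hours and 10 minutes leg 1 → 5:50 AM UTC (Oct 17).
Add 45 minutes layover in Tehran → 6:35 AM UTC.
Add 1 hour and 53 minutes leg 2 → 8:28 AM UTC.
Add 2 hours and 25 minutes layover in Anvik Crossing → 10:53 AM UTC.
Add 14 hours and 12 minutes leg 3 → 1:05 AM UTC (Oct 18).
Dhaka is UTC+6:00, so local arrival = 1:05 AM + 6:00 = 7:05 AM on Oct 18.

7:05 AM on October 18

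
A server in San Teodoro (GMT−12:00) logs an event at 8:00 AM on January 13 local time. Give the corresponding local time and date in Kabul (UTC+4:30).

In UTC: 8:00 AM + 12:00 = 8:00 PM on Jan 13.
Kabul is UTC+4:30: 8:00 PM + 4:30 = 12:30 AM on Jan 14.

12:30 AM on January 14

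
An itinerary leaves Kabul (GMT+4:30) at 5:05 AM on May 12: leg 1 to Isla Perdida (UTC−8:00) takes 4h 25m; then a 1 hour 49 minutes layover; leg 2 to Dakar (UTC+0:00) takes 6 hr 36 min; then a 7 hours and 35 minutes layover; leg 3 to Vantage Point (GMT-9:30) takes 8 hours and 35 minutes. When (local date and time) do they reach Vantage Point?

8:05 PM on May 12

Convert departure to UTC: 5:05 AM − 4:30 = 12:35 AM UTC on May 12.
Add 4 hours 25 minutes leg 1 → 5:00 AM UTC.
Add 1 hour 49 minutes layover in Isla Perdida → 6:49 AM UTC.
Add 6 hours 36 minutes leg 2 → 1:25 PM UTC.
Add 7 hours and 35 minutes layover in Dakar → 9:00 PM UTC.
Add 8 hours 35 minutes leg 3 → 5:35 AM UTC (May 13).
Vantage Point is UTC−9:30, so local arrival = 5:35 AM − 9:30 = 8:05 PM on May 12.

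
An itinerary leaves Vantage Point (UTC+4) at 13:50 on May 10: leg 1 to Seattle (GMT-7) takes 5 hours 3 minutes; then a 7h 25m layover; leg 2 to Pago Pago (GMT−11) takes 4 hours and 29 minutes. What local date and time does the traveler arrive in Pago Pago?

Convert departure to UTC: 13:50 − 4:00 = 09:50 UTC on May 10.
Add 5 hours and 3 minutes leg 1 → 14:53 UTC.
Add 7 hours and 25 minutes layover in Seattle → 22:18 UTC.
Add 4 hours and 29 minutes leg 2 → 02:47 UTC (May 11).
Pago Pago is UTC−11:00, so local arrival = 02:47 − 11:00 = 15:47 on May 10.

15:47 on May 10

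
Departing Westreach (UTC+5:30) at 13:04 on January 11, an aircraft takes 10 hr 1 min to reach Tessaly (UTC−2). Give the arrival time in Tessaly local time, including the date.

Convert departure to UTC: 13:04 − 5:30 = 07:34 UTC on Jan 11.
Add 10 hours and 1 minute travel time → 17:35 UTC.
Tessaly is UTC−2:00, so local arrival = 17:35 − 2:00 = 15:35 on Jan 11.

15:35 on Jan 11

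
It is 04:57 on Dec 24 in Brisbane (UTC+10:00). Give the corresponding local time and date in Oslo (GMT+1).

19:57 on December 23

In UTC: 04:57 − 10:00 = 18:57 on Dec 23.
Oslo is UTC+1:00: 18:57 + 1:00 = 19:57 on Dec 23.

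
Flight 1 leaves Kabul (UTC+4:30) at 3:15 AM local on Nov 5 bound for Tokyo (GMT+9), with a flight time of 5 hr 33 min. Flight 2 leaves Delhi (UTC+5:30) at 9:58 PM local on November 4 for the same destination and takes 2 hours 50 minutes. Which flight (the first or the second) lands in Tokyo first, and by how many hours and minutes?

Flight 1 in UTC: 3:15 AM − 4:30 = 10:45 PM on Nov 4.
+5 hours and 33 minutes → arrive 4:18 AM UTC on Nov 5.
Flight 2 in UTC: 9:58 PM − 5:30 = 4:28 PM on Nov 4.
+2 hours 50 minutes → arrive 7:18 PM UTC on Nov 4.
Flight 2 lands earlier by 9 hours.

the second, by 9 hours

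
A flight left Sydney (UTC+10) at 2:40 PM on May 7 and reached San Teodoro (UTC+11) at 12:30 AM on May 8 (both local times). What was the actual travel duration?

Departure in UTC: 2:40 PM − 10:00 = 4:40 AM on May 7.
Arrival in UTC: 12:30 AM − 11:00 = 1:30 PM on May 7.
Elapsed = 1:30 PM − 4:40 AM = 8 hours 50 minutes.

8 hours 50 minutes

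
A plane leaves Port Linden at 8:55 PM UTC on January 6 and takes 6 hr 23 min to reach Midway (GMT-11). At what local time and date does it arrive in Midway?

Departure is given in UTC: 8:55 PM on Jan 6.
Add 6 hours and 23 minutes → 3:18 AM UTC (Jan 7).
Midway is UTC−11:00: 3:18 AM − 11:00 = 4:18 PM on Jan 6.

4:18 PM on Jan 6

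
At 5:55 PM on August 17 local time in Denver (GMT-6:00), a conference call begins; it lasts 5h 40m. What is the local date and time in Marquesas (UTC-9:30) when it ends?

8:05 PM on Aug 17

Convert start to UTC: 5:55 PM + 6:00 = 11:55 PM UTC on Aug 17.
Add 5 hours 40 minutes duration → 5:35 AM UTC (Aug 18).
Marquesas is UTC−9:30, so local end time = 5:35 AM − 9:30 = 8:05 PM on Aug 17.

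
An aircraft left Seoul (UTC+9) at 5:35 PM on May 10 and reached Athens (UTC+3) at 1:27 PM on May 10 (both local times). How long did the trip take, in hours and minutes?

1 hour 52 minutes

Departure in UTC: 5:35 PM − 9:00 = 8:35 AM on May 10.
Arrival in UTC: 1:27 PM − 3:00 = 10:27 AM on May 10.
Elapsed = 10:27 AM − 8:35 AM = 1 hour 52 minutes.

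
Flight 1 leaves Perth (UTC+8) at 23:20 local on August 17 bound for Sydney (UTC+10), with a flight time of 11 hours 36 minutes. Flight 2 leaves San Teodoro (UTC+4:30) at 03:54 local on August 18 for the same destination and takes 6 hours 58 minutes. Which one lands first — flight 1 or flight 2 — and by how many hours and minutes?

Flight 1 in UTC: 23:20 − 8:00 = 15:20 on Aug 17.
+11 hours and 36 minutes → arrive 02:56 UTC on Aug 18.
Flight 2 in UTC: 03:54 − 4:30 = 23:24 on Aug 17.
+6 hours and 58 minutes → arrive 06:22 UTC on Aug 18.
Flight 1 lands earlier by 3 hours 26 minutes.

the first, by 3 hours 26 minutes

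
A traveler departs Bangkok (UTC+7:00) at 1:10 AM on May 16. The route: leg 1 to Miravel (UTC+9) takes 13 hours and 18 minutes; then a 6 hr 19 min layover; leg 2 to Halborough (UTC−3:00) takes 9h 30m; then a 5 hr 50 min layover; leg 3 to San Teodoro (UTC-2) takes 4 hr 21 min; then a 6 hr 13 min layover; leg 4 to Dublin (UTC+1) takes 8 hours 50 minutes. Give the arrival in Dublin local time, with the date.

1:31 AM on May 18

Convert departure to UTC: 1:10 AM − 7:00 = 6:10 PM UTC on May 15.
Add 13 hours 18 minutes leg 1 → 7:28 AM UTC (May 16).
Add 6 hours 19 minutes layover in Miravel → 1:47 PM UTC.
Add 9 hours and 30 minutes leg 2 → 11:17 PM UTC.
Add 5 hours and 50 minutes layover in Halborough → 5:07 AM UTC (May 17).
Add 4 hours 21 minutes leg 3 → 9:28 AM UTC.
Add 6 hours 13 minutes layover in San Teodoro → 3:41 PM UTC.
Add 8 hours and 50 minutes leg 4 → 12:31 AM UTC (May 18).
Dublin is UTC+1:00, so local arrival = 12:31 AM + 1:00 = 1:31 AM on May 18.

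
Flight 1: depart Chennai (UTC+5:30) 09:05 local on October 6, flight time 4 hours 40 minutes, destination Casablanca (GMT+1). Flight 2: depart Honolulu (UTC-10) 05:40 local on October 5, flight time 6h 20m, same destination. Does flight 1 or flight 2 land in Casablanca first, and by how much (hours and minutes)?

Flight 1 in UTC: 09:05 − 5:30 = 03:35 on Oct 6.
+4 hours 40 minutes → arrive 08:15 UTC on Oct 6.
Flight 2 in UTC: 05:40 + 10:00 = 15:40 on Oct 5.
+6 hours and 20 minutes → arrive 22:00 UTC on Oct 5.
Flight 2 lands earlier by 10 hours 15 minutes.

the second, by 10 hours 15 minutes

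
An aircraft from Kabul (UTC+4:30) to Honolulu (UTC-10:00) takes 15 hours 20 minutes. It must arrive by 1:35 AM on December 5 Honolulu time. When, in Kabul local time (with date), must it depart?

12:45 AM on December 5

Target arrival in UTC: 1:35 AM + 10:00 = 11:35 AM on Dec 5.
Subtract 15 hours 20 minutes → departure 8:15 PM UTC on Dec 4.
Kabul is UTC+4:30: 8:15 PM + 4:30 = 12:45 AM on Dec 5.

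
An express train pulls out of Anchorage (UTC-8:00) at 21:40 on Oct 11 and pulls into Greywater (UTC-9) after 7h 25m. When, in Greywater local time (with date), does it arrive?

Convert departure to UTC: 21:40 + 8:00 = 05:40 UTC on Oct 12.
Add 7 hours 25 minutes travel time → 13:05 UTC.
Greywater is UTC−9:00, so local arrival = 13:05 − 9:00 = 04:05 on Oct 12.

04:05 on October 12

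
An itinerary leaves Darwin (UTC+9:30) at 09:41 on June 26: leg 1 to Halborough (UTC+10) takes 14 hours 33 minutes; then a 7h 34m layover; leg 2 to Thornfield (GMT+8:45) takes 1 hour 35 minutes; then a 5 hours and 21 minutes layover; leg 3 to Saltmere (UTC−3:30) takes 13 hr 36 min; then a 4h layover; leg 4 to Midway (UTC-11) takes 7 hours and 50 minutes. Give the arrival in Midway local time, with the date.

19:40 on June 27

Convert departure to UTC: 09:41 − 9:30 = 00:11 UTC on Jun 26.
Add 14 hours 33 minutes leg 1 → 14:44 UTC.
Add 7 hours and 34 minutes layover in Halborough → 22:18 UTC.
Add 1 hour 35 minutes leg 2 → 23:53 UTC.
Add 5 hours 21 minutes layover in Thornfield → 05:14 UTC (Jun 27).
Add 13 hours 36 minutes leg 3 → 18:50 UTC.
Add 4 hours layover in Saltmere → 22:50 UTC.
Add 7 hours and 50 minutes leg 4 → 06:40 UTC (Jun 28).
Midway is UTC−11:00, so local arrival = 06:40 − 11:00 = 19:40 on Jun 27.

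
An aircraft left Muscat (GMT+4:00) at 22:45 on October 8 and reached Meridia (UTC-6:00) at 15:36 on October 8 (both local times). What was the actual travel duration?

2 hours 51 minutes

Meridia is 10:00 behind Muscat.
Clock-face elapsed time (ignoring zones) is −7 hours 9 minutes.
Actual elapsed = −7 hours 9 minutes + 10:00 = 2 hours 51 minutes.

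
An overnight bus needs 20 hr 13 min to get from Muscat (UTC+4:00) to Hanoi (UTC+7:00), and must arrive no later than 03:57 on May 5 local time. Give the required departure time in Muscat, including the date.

04:44 on May 4

Target arrival in UTC: 03:57 − 7:00 = 20:57 on May 4.
Subtract 20 hours and 13 minutes → departure 00:44 UTC on May 4.
Muscat is UTC+4:00: 00:44 + 4:00 = 04:44 on May 4.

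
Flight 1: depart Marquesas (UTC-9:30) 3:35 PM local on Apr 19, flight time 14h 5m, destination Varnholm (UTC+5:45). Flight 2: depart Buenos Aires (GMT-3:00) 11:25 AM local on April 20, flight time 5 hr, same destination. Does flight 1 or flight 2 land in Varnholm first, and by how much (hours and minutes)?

Flight 1 in UTC: 3:35 PM + 9:30 = 1:05 AM on Apr 20.
+14 hours 5 minutes → arrive 3:10 PM UTC on Apr 20.
Flight 2 in UTC: 11:25 AM + 3:00 = 2:25 PM on Apr 20.
+5 hours → arrive 7:25 PM UTC on Apr 20.
Flight 1 lands earlier by 4 hours 15 minutes.

the first, by 4 hours 15 minutes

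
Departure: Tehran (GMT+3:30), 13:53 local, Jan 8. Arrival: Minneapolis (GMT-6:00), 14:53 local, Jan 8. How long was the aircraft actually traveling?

Departure in UTC: 13:53 − 3:30 = 10:23 on Jan 8.
Arrival in UTC: 14:53 + 6:00 = 20:53 on Jan 8.
Elapsed = 20:53 − 10:23 = 10 hours 30 minutes.

10 hours 30 minutes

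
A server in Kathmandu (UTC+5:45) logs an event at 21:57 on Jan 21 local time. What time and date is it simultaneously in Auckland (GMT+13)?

05:12 on Jan 22

In UTC: 21:57 − 5:45 = 16:12 on Jan 21.
Auckland is UTC+13:00: 16:12 + 13:00 = 05:12 on Jan 22.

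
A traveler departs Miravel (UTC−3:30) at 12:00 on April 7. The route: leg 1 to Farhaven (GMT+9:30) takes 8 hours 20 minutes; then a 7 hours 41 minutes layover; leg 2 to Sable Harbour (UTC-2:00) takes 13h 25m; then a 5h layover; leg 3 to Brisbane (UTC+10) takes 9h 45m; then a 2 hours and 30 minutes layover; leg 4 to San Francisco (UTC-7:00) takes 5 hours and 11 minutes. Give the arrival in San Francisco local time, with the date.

12:22 on April 9

Convert departure to UTC: 12:00 + 3:30 = 15:30 UTC on Apr 7.
Add 8 hours and 20 minutes leg 1 → 23:50 UTC.
Add 7 hours 41 minutes layover in Farhaven → 07:31 UTC (Apr 8).
Add 13 hours 25 minutes leg 2 → 20:56 UTC.
Add 5 hours layover in Sable Harbour → 01:56 UTC (Apr 9).
Add 9 hours and 45 minutes leg 3 → 11:41 UTC.
Add 2 hours 30 minutes layover in Brisbane → 14:11 UTC.
Add 5 hours 11 minutes leg 4 → 19:22 UTC.
San Francisco is UTC−7:00, so local arrival = 19:22 − 7:00 = 12:22 on Apr 9.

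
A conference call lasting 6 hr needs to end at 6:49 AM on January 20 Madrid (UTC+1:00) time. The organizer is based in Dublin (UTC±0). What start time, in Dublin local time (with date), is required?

Target end time in UTC: 6:49 AM − 1:00 = 5:49 AM on Jan 20.
Subtract 6 hours → start 11:49 PM UTC on Jan 19.
Dublin is UTC+0, so start is 11:49 PM on Jan 19.

11:49 PM on January 19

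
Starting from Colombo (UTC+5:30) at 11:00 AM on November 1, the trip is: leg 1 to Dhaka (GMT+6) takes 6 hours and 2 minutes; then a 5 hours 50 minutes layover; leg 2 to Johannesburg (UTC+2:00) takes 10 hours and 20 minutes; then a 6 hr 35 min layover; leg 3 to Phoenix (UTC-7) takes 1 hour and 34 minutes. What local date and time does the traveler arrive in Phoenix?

Convert departure to UTC: 11:00 AM − 5:30 = 5:30 AM UTC on Nov 1.
Add 6 hours and 2 minutes leg 1 → 11:32 AM UTC.
Add 5 hours 50 minutes layover in Dhaka → 5:22 PM UTC.
Add 10 hours and 20 minutes leg 2 → 3:42 AM UTC (Nov 2).
Add 6 hours 35 minutes layover in Johannesburg → 10:17 AM UTC.
Add 1 hour 34 minutes leg 3 → 11:51 AM UTC.
Phoenix is UTC−7:00, so local arrival = 11:51 AM − 7:00 = 4:51 AM on Nov 2.

4:51 AM on Nov 2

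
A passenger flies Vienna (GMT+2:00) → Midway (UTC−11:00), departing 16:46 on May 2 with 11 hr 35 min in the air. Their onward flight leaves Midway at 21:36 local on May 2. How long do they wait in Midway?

Convert departure to UTC: 16:46 − 2:00 = 14:46 UTC on May 2.
Add 11 hours and 35 minutes flight time → 02:21 UTC (May 3).
Midway is UTC−11:00, so local arrival = 02:21 − 11:00 = 15:21 on May 2.
Layover = 21:36 − 15:21 = 6 hours 15 minutes.

6 hours 15 minutes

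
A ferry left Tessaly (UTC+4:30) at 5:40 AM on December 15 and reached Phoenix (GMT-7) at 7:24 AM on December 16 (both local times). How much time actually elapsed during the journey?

37 hours 14 minutes

Phoenix is 11:30 behind Tessaly.
Clock-face elapsed time (ignoring zones) is 25 hours 44 minutes.
Actual elapsed = 25 hours 44 minutes + 11:30 = 37 hours 14 minutes.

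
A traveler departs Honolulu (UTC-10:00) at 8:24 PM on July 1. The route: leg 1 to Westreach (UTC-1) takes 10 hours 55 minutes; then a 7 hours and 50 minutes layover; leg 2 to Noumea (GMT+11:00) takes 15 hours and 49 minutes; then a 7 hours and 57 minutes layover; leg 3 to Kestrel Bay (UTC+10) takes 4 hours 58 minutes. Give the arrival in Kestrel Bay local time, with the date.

Convert departure to UTC: 8:24 PM + 10:00 = 6:24 AM UTC on Jul 2.
Add 10 hours 55 minutes leg 1 → 5:19 PM UTC.
Add 7 hours 50 minutes layover in Westreach → 1:09 AM UTC (Jul 3).
Add 15 hours and 49 minutes leg 2 → 4:58 PM UTC.
Add 7 hours and 57 minutes layover in Noumea → 12:55 AM UTC (Jul 4).
Add 4 hours 58 minutes leg 3 → 5:53 AM UTC.
Kestrel Bay is UTC+10:00, so local arrival = 5:53 AM + 10:00 = 3:53 PM on Jul 4.

3:53 PM on July 4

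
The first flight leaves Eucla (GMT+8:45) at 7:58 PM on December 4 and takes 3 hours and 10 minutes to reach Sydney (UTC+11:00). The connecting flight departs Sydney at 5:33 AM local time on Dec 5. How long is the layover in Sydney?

Convert departure to UTC: 7:58 PM − 8:45 = 11:13 AM UTC on Dec 4.
Add 3 hours and 10 minutes flight time → 2:23 PM UTC.
Sydney is UTC+11:00, so local arrival = 2:23 PM + 11:00 = 1:23 AM on Dec 5.
Layover = 5:33 AM − 1:23 AM = 4 hours 10 minutes.

4 hours 10 minutes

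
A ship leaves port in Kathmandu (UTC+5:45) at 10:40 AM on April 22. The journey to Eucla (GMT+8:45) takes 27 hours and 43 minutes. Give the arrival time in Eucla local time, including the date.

Convert departure to UTC: 10:40 AM − 5:45 = 4:55 AM UTC on Apr 22.
Add 27 hours 43 minutes travel time → 8:38 AM UTC (Apr 23).
Eucla is UTC+8:45, so local arrival = 8:38 AM + 8:45 = 5:23 PM on Apr 23.

5:23 PM on Apr 23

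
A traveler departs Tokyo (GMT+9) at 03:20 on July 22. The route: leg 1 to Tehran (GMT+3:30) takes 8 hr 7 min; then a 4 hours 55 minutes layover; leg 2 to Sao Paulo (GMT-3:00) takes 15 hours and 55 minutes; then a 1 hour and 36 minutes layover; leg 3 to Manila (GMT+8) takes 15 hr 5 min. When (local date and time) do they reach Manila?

Convert departure to UTC: 03:20 − 9:00 = 18:20 UTC on Jul 21.
Add 8 hours and 7 minutes leg 1 → 02:27 UTC (Jul 22).
Add 4 hours 55 minutes layover in Tehran → 07:22 UTC.
Add 15 hours 55 minutes leg 2 → 23:17 UTC.
Add 1 hour 36 minutes layover in Sao Paulo → 00:53 UTC (Jul 23).
Add 15 hours and 5 minutes leg 3 → 15:58 UTC.
Manila is UTC+8:00, so local arrival = 15:58 + 8:00 = 23:58 on Jul 23.

23:58 on Jul 23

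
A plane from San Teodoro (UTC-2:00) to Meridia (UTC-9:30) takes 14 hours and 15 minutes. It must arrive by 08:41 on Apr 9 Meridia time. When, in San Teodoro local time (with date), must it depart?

Target arrival in UTC: 08:41 + 9:30 = 18:11 on Apr 9.
Subtract 14 hours 15 minutes → departure 03:56 UTC on Apr 9.
San Teodoro is UTC−2:00: 03:56 − 2:00 = 01:56 on Apr 9.

01:56 on April 9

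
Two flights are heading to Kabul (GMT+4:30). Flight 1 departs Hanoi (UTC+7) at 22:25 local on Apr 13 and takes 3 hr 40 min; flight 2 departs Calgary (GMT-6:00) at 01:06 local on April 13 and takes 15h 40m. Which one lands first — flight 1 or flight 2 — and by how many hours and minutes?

Flight 1 in UTC: 22:25 − 7:00 = 15:25 on Apr 13.
+3 hours and 40 minutes → arrive 19:05 UTC on Apr 13.
Flight 2 in UTC: 01:06 + 6:00 = 07:06 on Apr 13.
+15 hours and 40 minutes → arrive 22:46 UTC on Apr 13.
Flight 1 lands earlier by 3 hours 41 minutes.

the first, by 3 hours 41 minutes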